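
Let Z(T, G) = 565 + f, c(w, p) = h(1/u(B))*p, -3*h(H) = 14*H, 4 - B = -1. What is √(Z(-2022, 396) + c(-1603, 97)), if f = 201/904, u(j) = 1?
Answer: √206960178/1356 ≈ 10.609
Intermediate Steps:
B = 5 (B = 4 - 1*(-1) = 4 + 1 = 5)
f = 201/904 (f = 201*(1/904) = 201/904 ≈ 0.22235)
h(H) = -14*H/3
c(w, p) = -14*p/3 (c(w, p) = (-14/3/1)*p = (-14/3*1)*p = -14*p/3)
Z(T, G) = 510961/904 (Z(T, G) = 565 + 201/904 = 510961/904)
√(Z(-2022, 396) + c(-1603, 97)) = √(510961/904 - 14/3*97) = √(510961/904 - 1358/3) = √(305251/2712) = √206960178/1356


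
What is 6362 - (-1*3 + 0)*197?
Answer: 6953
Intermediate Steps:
6362 - (-1*3 + 0)*197 = 6362 - (-3 + 0)*197 = 6362 - (-3)*197 = 6362 - 1*(-591) = 6362 + 591 = 6953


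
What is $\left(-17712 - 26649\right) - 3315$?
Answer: $-47676$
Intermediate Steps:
$\left(-17712 - 26649\right) - 3315 = -44361 - 3315 = -47676$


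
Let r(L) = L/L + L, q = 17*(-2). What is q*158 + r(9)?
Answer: -5362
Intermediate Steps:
q = -34
r(L) = 1 + L
q*158 + r(9) = -34*158 + (1 + 9) = -5372 + 10 = -5362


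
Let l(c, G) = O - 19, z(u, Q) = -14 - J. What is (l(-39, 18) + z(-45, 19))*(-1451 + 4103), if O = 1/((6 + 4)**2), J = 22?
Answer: -3645837/25 ≈ -1.4583e+5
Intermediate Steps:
O = 1/100 (O = 1/(10**2) = 1/100 ≈ 0.010000)
z(u, Q) = -36 (z(u, Q) = -14 - 1*22 = -14 - 22 = -36)
l(c, G) = -1899/100 (l(c, G) = 1/100 - 19 = -1899/100)
(l(-39, 18) + z(-45, 19))*(-1451 + 4103) = (-1899/100 - 36)*(-1451 + 4103) = -5499/100*2652 = -3645837/25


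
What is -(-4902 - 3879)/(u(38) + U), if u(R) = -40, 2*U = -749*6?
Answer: -8781/2287 ≈ -3.8395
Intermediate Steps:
U = -2247 (U = (-749*6)/2 = (½)*(-4494) = -2247)
-(-4902 - 3879)/(u(38) + U) = -(-4902 - 3879)/(-40 - 2247) = -(-8781)/(-2287) = -(-8781)*(-1)/2287 = -1*8781/2287 = -8781/2287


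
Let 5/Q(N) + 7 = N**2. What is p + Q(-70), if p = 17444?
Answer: 85353497/4893 ≈ 17444.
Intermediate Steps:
Q(N) = 5/(-7 + N**2)
p + Q(-70) = 17444 + 5/(-7 + (-70)**2) = 17444 + 5/(-7 + 4900) = 17444 + 5/4893 = 85353497/4893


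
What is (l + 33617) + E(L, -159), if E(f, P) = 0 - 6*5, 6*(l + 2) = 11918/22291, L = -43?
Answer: 2245935664/66873 ≈ 33585.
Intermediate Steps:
l = -127787/66873 (l = -2 + (11918/22291)/6 = -2 + (11918*(1/22291))/6 = -2 + (1/6)*(11918/22291) = -2 + 5959/66873 = -127787/66873 ≈ -1.9109)
E(f, P) = -30 (E(f, P) = 0 - 30 = -30)
(l + 33617) + E(L, -159) = (-127787/66873 + 33617) - 30 = 2247941854/66873 - 30 = 2245935664/66873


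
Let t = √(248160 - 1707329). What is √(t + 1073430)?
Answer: √(1073430 + I*√1459169) ≈ 1036.1 + 0.583*I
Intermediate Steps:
t = I*√1459169 (t = √(-1459169) = I*√1459169 ≈ 1208.0*I)
√(t + 1073430) = √(I*√1459169 + 1073430) = √(1073430 + I*√1459169)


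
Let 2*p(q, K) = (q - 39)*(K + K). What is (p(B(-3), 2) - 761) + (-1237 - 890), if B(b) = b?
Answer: -2972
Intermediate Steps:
p(q, K) = K*(-39 + q) (p(q, K) = ((q - 39)*(K + K))/2 = ((-39 + q)*(2*K))/2 = (2*K*(-39 + q))/2 = K*(-39 + q))
(p(B(-3), 2) - 761) + (-1237 - 890) = (2*(-39 - 3) - 761) + (-1237 - 890) = (2*(-42) - 761) - 2127 = (-84 - 761) - 2127 = -845 - 2127 = -2972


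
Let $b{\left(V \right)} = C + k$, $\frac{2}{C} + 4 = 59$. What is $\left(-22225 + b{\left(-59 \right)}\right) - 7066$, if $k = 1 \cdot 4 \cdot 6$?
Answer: $- \frac{1609683}{55} \approx -29267.0$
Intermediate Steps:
$C = \frac{2}{55}$ ($C = \frac{2}{-4 + 59} = \frac{2}{55} \approx 0.036364$)
$k = 24$ ($k = 4 \cdot 6 = 24$)
$b{\left(V \right)} = \frac{1322}{55}$ ($b{\left(V \right)} = \frac{2}{55} + 24 = \frac{1322}{55}$)
$\left(-22225 + b{\left(-59 \right)}\right) - 7066 = \left(-22225 + \frac{1322}{55}\right) - 7066 = - \frac{1221053}{55} - 7066 = - \frac{1609683}{55}$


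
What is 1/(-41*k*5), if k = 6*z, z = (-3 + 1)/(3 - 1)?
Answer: 1/1230 ≈ 0.00081301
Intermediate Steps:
z = -1 (z = -2/2 = -2*½ = -1)
k = -6 (k = 6*(-1) = -6)
1/(-41*k*5) = 1/(-41*(-6)*5) = 1/(246*5) = 1/1230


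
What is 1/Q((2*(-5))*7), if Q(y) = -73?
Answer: -1/73 ≈ -0.013699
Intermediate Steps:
1/Q((2*(-5))*7) = 1/(-73) = -1/73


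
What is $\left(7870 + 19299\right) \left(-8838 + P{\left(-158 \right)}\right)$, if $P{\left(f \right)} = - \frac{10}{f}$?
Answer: $- \frac{18969314293}{79} \approx -2.4012 \cdot 10^{8}$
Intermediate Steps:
$\left(7870 + 19299\right) \left(-8838 + P{\left(-158 \right)}\right) = \left(7870 + 19299\right) \left(-8838 - \frac{10}{-158}\right) = 27169 \left(-8838 - - \frac{5}{79}\right) = 27169 \left(-8838 + \frac{5}{79}\right) = 27169 \left(- \frac{698197}{79}\right) = - \frac{18969314293}{79}$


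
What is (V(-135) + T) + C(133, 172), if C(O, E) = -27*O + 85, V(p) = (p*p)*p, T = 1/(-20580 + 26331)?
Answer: -14169779630/5751 ≈ -2.4639e+6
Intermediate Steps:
T = 1/5751 ≈ 0.00017388
V(p) = p³ (V(p) = p²*p = p³)
C(O, E) = 85 - 27*O
(V(-135) + T) + C(133, 172) = ((-135)³ + 1/5751) + (85 - 27*133) = (-2460375 + 1/5751) + (85 - 3591) = -14149616624/5751 - 3506 = -14169779630/5751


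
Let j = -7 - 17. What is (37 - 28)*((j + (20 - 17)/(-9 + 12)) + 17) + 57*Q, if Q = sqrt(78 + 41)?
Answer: -54 + 57*sqrt(119) ≈ 567.80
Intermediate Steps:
j = -24
Q = sqrt(119) ≈ 10.909
(37 - 28)*((j + (20 - 17)/(-9 + 12)) + 17) + 57*Q = (37 - 28)*((-24 + (20 - 17)/(-9 + 12)) + 17) + 57*sqrt(119) = 9*((-24 + 3/3) + 17) + 57*sqrt(119) = 9*((-24 + 3*(1/3)) + 17) + 57*sqrt(119) = 9*((-24 + 1) + 17) + 57*sqrt(119) = 9*(-23 + 17) + 57*sqrt(119) = 9*(-6) + 57*sqrt(119) = -54 + 57*sqrt(119)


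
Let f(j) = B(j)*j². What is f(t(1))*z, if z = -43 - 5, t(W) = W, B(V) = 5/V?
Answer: -240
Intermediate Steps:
f(j) = 5*j (f(j) = (5/j)*j² = 5*j)
z = -48
f(t(1))*z = (5*1)*(-48) = 5*(-48) = -240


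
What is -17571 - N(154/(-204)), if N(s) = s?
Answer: -1792165/102 ≈ -17570.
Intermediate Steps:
-17571 - N(154/(-204)) = -17571 - 154/(-204) = -17571 - 154*(-1)/204 = -17571 - 1*(-77/102) = -17571 + 77/102 = -1792165/102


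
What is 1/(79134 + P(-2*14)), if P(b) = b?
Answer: 1/79106 ≈ 1.2641e-5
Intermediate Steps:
1/(79134 + P(-2*14)) = 1/(79134 - 2*14) = 1/(79134 - 28) = 1/79106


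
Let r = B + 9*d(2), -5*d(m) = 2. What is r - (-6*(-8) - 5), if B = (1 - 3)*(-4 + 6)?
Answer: -253/5 ≈ -50.600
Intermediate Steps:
d(m) = -2/5 (d(m) = -1/5*2 = -2/5)
B = -4 (B = -2*2 = -4)
r = -38/5 (r = -4 + 9*(-2/5) = -4 - 18/5 = -38/5 ≈ -7.6000)
r - (-6*(-8) - 5) = -38/5 - (-6*(-8) - 5) = -38/5 - (48 - 5) = -38/5 - 1*43 = -38/5 - 43 = -253/5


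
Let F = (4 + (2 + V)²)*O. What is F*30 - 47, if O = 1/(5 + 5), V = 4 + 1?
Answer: 112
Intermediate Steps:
V = 5
O = ⅒ (O = 1/10 = ⅒ ≈ 0.10000)
F = 53/10 (F = (4 + (2 + 5)²)*(⅒) = (4 + 7²)*(⅒) = (4 + 49)*(⅒) = 53*(⅒) = 53/10 ≈ 5.3000)
F*30 - 47 = (53/10)*30 - 47 = 159 - 47 = 112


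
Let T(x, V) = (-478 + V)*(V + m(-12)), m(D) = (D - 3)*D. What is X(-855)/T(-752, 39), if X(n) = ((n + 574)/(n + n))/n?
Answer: 281/140562949050 ≈ 1.9991e-9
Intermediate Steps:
X(n) = (574 + n)/(2*n**2) (X(n) = ((574 + n)/((2*n)))/n = ((574 + n)*(1/(2*n)))/n = ((574 + n)/(2*n))/n = (574 + n)/(2*n**2))
m(D) = D*(-3 + D) (m(D) = (-3 + D)*D = D*(-3 + D))
T(x, V) = (-478 + V)*(180 + V) (T(x, V) = (-478 + V)*(V - 12*(-3 - 12)) = (-478 + V)*(V - 12*(-15)) = (-478 + V)*(V + 180) = (-478 + V)*(180 + V))
X(-855)/T(-752, 39) = ((1/2)*(574 - 855)/(-855)**2)/(-86040 + 39**2 - 298*39) = ((1/2)*(1/731025)*(-281))/(-86040 + 1521 - 11622) = -281/1462050/(-96141) = -281/1462050*(-1/96141) = 281/140562949050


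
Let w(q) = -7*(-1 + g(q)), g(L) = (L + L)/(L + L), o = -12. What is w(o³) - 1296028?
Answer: -1296028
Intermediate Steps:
g(L) = 1 (g(L) = (2*L)/((2*L)) = (2*L)*(1/(2*L)) = 1)
w(q) = 0 (w(q) = -7*(-1 + 1) = -7*0 = 0)
w(o³) - 1296028 = 0 - 1296028 = -1296028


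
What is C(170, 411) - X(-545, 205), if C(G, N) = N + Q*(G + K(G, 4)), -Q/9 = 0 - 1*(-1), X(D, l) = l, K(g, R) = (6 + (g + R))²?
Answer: -292924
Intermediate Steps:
K(g, R) = (6 + R + g)² (K(g, R) = (6 + (R + g))² = (6 + R + g)²)
Q = -9 (Q = -9*(0 - 1*(-1)) = -9*(0 + 1) = -9*1 = -9)
C(G, N) = N - 9*G - 9*(10 + G)² (C(G, N) = N - 9*(G + (6 + 4 + G)²) = N - 9*(G + (10 + G)²) = N + (-9*G - 9*(10 + G)²) = N - 9*G - 9*(10 + G)²)
C(170, 411) - X(-545, 205) = (411 - 9*170 - 9*(10 + 170)²) - 1*205 = (411 - 1530 - 9*180²) - 205 = (411 - 1530 - 9*32400) - 205 = (411 - 1530 - 291600) - 205 = -292719 - 205 = -292924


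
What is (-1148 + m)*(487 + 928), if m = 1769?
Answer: 878715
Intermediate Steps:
(-1148 + m)*(487 + 928) = (-1148 + 1769)*(487 + 928) = 621*1415 = 878715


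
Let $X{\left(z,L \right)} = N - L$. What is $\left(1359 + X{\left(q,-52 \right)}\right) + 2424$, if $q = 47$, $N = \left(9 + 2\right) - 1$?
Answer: $3845$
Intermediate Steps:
$N = 10$ ($N = 11 - 1 = 10$)
$X{\left(z,L \right)} = 10 - L$
$\left(1359 + X{\left(q,-52 \right)}\right) + 2424 = \left(1359 + \left(10 - -52\right)\right) + 2424 = \left(1359 + \left(10 + 52\right)\right) + 2424 = \left(1359 + 62\right) + 2424 = 1421 + 2424 = 3845$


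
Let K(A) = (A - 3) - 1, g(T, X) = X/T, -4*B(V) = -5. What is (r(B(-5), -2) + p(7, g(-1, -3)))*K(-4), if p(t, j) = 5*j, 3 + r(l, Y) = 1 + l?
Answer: -114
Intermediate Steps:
B(V) = 5/4 (B(V) = -1/4*(-5) = 5/4)
K(A) = -4 + A (K(A) = (-3 + A) - 1 = -4 + A)
r(l, Y) = -2 + l (r(l, Y) = -3 + (1 + l) = -2 + l)
(r(B(-5), -2) + p(7, g(-1, -3)))*K(-4) = ((-2 + 5/4) + 5*(-3/(-1)))*(-4 - 4) = (-3/4 + 5*(-3*(-1)))*(-8) = (-3/4 + 5*3)*(-8) = (-3/4 + 15)*(-8) = (57/4)*(-8) = -114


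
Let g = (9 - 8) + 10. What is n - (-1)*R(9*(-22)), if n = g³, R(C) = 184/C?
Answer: 131677/99 ≈ 1330.1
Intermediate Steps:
g = 11 (g = 1 + 10 = 11)
n = 1331 (n = 11³ = 1331)
n - (-1)*R(9*(-22)) = 1331 - (-1)*184/((9*(-22))) = 1331 - (-1)*184/(-198) = 1331 - (-1)*184*(-1/198) = 1331 - (-1)*(-92)/99 = 1331 - 1*92/99 = 1331 - 92/99 = 131677/99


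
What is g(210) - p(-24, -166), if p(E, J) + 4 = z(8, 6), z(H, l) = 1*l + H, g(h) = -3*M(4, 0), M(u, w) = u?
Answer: -22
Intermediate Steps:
g(h) = -12 (g(h) = -3*4 = -12)
z(H, l) = H + l (z(H, l) = l + H = H + l)
p(E, J) = 10 (p(E, J) = -4 + (8 + 6) = -4 + 14 = 10)
g(210) - p(-24, -166) = -12 - 1*10 = -12 - 10 = -22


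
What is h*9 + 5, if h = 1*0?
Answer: 5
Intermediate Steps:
h = 0
h*9 + 5 = 0*9 + 5 = 0 + 5 = 5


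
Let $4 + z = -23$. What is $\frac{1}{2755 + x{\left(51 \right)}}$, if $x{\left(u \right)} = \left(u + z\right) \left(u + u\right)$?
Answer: $\frac{1}{5203} \approx 0.0001922$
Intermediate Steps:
$z = -27$ ($z = -4 - 23 = -27$)
$x{\left(u \right)} = 2 u \left(-27 + u\right)$ ($x{\left(u \right)} = \left(u - 27\right) \left(u + u\right) = \left(-27 + u\right) 2 u = 2 u \left(-27 + u\right)$)
$\frac{1}{2755 + x{\left(51 \right)}} = \frac{1}{2755 + 2 \cdot 51 \left(-27 + 51\right)} = \frac{1}{2755 + 2 \cdot 51 \cdot 24} = \frac{1}{2755 + 2448} = \frac{1}{5203}$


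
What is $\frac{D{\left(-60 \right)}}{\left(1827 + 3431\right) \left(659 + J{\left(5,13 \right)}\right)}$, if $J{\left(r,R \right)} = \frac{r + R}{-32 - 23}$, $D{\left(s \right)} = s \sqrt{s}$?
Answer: $- \frac{300 i \sqrt{15}}{8658253} \approx - 0.0001342 i$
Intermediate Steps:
$D{\left(s \right)} = s^{\frac{3}{2}}$
$J{\left(r,R \right)} = - \frac{R}{55} - \frac{r}{55}$ ($J{\left(r,R \right)} = \frac{R + r}{-55} = \left(R + r\right) \left(- \frac{1}{55}\right) = - \frac{R}{55} - \frac{r}{55}$)
$\frac{D{\left(-60 \right)}}{\left(1827 + 3431\right) \left(659 + J{\left(5,13 \right)}\right)} = \frac{\left(-60\right)^{\frac{3}{2}}}{\left(1827 + 3431\right) \left(659 - \frac{18}{55}\right)} = \frac{\left(-120\right) i \sqrt{15}}{5258 \left(659 - \frac{18}{55}\right)} = \frac{\left(-120\right) i \sqrt{15}}{5258 \cdot \frac{36227}{55}} = \frac{\left(-120\right) i \sqrt{15}}{\frac{17316506}{5}} = - 120 i \sqrt{15} \cdot \frac{5}{17316506} = - \frac{300 i \sqrt{15}}{8658253}$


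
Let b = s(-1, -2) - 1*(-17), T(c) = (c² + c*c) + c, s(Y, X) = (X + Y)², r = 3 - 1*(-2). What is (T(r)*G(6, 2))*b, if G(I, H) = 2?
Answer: 2860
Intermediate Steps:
r = 5 (r = 3 + 2 = 5)
T(c) = c + 2*c² (T(c) = (c² + c²) + c = 2*c² + c = c + 2*c²)
b = 26 (b = (-2 - 1)² - 1*(-17) = (-3)² + 17 = 9 + 17 = 26)
(T(r)*G(6, 2))*b = ((5*(1 + 2*5))*2)*26 = ((5*(1 + 10))*2)*26 = ((5*11)*2)*26 = (55*2)*26 = 110*26 = 2860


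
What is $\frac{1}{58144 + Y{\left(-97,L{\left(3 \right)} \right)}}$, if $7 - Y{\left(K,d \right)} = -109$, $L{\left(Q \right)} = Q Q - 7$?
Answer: $\frac{1}{58260} \approx 1.7164 \cdot 10^{-5}$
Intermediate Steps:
$L{\left(Q \right)} = -7 + Q^{2}$ ($L{\left(Q \right)} = Q^{2} - 7 = -7 + Q^{2}$)
$Y{\left(K,d \right)} = 116$ ($Y{\left(K,d \right)} = 7 - -109 = 7 + 109 = 116$)
$\frac{1}{58144 + Y{\left(-97,L{\left(3 \right)} \right)}} = \frac{1}{58144 + 116} = \frac{1}{58260}$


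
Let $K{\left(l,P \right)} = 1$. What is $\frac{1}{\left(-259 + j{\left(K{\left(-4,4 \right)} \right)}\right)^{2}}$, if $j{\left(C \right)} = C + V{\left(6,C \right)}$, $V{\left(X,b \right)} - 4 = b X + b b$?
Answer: $\frac{1}{61009} \approx 1.6391 \cdot 10^{-5}$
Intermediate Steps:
$V{\left(X,b \right)} = 4 + b^{2} + X b$ ($V{\left(X,b \right)} = 4 + \left(b X + b b\right) = 4 + \left(X b + b^{2}\right) = 4 + \left(b^{2} + X b\right) = 4 + b^{2} + X b$)
$j{\left(C \right)} = 4 + C^{2} + 7 C$ ($j{\left(C \right)} = C + \left(4 + C^{2} + 6 C\right) = 4 + C^{2} + 7 C$)
$\frac{1}{\left(-259 + j{\left(K{\left(-4,4 \right)} \right)}\right)^{2}} = \frac{1}{\left(-259 + \left(4 + 1^{2} + 7 \cdot 1\right)\right)^{2}} = \frac{1}{\left(-259 + \left(4 + 1 + 7\right)\right)^{2}} = \frac{1}{\left(-259 + 12\right)^{2}} = \frac{1}{\left(-247\right)^{2}} = \frac{1}{61009}$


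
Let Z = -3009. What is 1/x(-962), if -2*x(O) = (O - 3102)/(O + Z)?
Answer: -3971/2032 ≈ -1.9542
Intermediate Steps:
x(O) = -(-3102 + O)/(2*(-3009 + O)) (x(O) = -(O - 3102)/(2*(O - 3009)) = -(-3102 + O)/(2*(-3009 + O)))
1/x(-962) = 1/((3102 - 1*(-962))/(2*(-3009 - 962))) = 1/((1/2)*(3102 + 962)/(-3971)) = 1/((1/2)*(-1/3971)*4064) = 1/(-2032/3971) = -3971/2032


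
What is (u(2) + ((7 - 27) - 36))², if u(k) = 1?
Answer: 3025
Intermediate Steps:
(u(2) + ((7 - 27) - 36))² = (1 + ((7 - 27) - 36))² = (1 + (-20 - 36))² = (1 - 56)² = (-55)² = 3025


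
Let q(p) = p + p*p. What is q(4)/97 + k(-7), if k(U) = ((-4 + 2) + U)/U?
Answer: 1013/679 ≈ 1.4919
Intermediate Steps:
k(U) = (-2 + U)/U
q(p) = p + p²
q(4)/97 + k(-7) = (4*(1 + 4))/97 + (-2 - 7)/(-7) = (4*5)*(1/97) - ⅐*(-9) = 20*(1/97) + 9/7 = 20/97 + 9/7 = 1013/679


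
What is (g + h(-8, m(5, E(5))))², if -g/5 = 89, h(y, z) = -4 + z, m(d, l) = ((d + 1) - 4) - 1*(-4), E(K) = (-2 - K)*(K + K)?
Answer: 196249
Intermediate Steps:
E(K) = 2*K*(-2 - K) (E(K) = (-2 - K)*(2*K) = 2*K*(-2 - K))
m(d, l) = 1 + d (m(d, l) = ((1 + d) - 4) + 4 = (-3 + d) + 4 = 1 + d)
g = -445 (g = -5*89 = -445)
(g + h(-8, m(5, E(5))))² = (-445 + (-4 + (1 + 5)))² = (-445 + (-4 + 6))² = (-445 + 2)² = (-443)² = 196249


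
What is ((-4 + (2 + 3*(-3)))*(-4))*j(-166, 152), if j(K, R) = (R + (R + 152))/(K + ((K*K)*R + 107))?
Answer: 6688/1396151 ≈ 0.0047903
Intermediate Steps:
j(K, R) = (152 + 2*R)/(107 + K + R*K²) (j(K, R) = (R + (152 + R))/(K + (K²*R + 107)) = (152 + 2*R)/(K + (R*K² + 107)) = (152 + 2*R)/(K + (107 + R*K²)) = (152 + 2*R)/(107 + K + R*K²))
((-4 + (2 + 3*(-3)))*(-4))*j(-166, 152) = ((-4 + (2 + 3*(-3)))*(-4))*(2*(76 + 152)/(107 - 166 + 152*(-166)²)) = ((-4 + (2 - 9))*(-4))*(2*228/(107 - 166 + 152*27556)) = ((-4 - 7)*(-4))*(2*228/(107 - 166 + 4188512)) = (-11*(-4))*(2*228/4188453) = 44*(2*(1/4188453)*228) = 44*(152/1396151) = 6688/1396151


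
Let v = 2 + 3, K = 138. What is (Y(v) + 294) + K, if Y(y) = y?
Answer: 437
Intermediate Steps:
v = 5
(Y(v) + 294) + K = (5 + 294) + 138 = 299 + 138 = 437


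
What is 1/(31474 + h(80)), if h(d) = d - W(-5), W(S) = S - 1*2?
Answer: 1/31561 ≈ 3.1685e-5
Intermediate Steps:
W(S) = -2 + S (W(S) = S - 2 = -2 + S)
h(d) = 7 + d (h(d) = d - (-2 - 5) = d - 1*(-7) = d + 7 = 7 + d)
1/(31474 + h(80)) = 1/(31474 + (7 + 80)) = 1/(31474 + 87) = 1/31561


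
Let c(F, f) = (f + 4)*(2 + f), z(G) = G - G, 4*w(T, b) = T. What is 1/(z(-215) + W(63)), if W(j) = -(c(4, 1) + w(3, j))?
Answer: -4/63 ≈ -0.063492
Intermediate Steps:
w(T, b) = T/4
z(G) = 0
c(F, f) = (2 + f)*(4 + f) (c(F, f) = (4 + f)*(2 + f) = (2 + f)*(4 + f))
W(j) = -63/4 (W(j) = -((8 + 1**2 + 6*1) + (1/4)*3) = -((8 + 1 + 6) + 3/4) = -(15 + 3/4) = -1*63/4 = -63/4)
1/(z(-215) + W(63)) = 1/(0 - 63/4) = 1/(-63/4) = -4/63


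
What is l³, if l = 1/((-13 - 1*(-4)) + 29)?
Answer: 1/8000 ≈ 0.00012500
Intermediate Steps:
l = 1/20 (l = 1/((-13 + 4) + 29) = 1/(-9 + 29) = 1/20 ≈ 0.050000)
l³ = (1/20)³ = 1/8000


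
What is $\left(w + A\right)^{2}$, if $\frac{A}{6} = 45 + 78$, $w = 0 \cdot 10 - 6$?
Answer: $535824$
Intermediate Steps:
$w = -6$ ($w = 0 - 6 = -6$)
$A = 738$ ($A = 6 \left(45 + 78\right) = 6 \cdot 123 = 738$)
$\left(w + A\right)^{2} = \left(-6 + 738\right)^{2} = 732^{2} = 535824$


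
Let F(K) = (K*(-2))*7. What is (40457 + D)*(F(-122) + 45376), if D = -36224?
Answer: 199306572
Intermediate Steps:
F(K) = -14*K (F(K) = -2*K*7 = -14*K)
(40457 + D)*(F(-122) + 45376) = (40457 - 36224)*(-14*(-122) + 45376) = 4233*(1708 + 45376) = 4233*47084 = 199306572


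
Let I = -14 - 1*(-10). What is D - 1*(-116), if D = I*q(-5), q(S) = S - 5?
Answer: 156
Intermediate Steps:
q(S) = -5 + S
I = -4 (I = -14 + 10 = -4)
D = 40 (D = -4*(-5 - 5) = -4*(-10) = 40)
D - 1*(-116) = 40 - 1*(-116) = 40 + 116 = 156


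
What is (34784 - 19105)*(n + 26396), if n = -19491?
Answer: 108263495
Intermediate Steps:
(34784 - 19105)*(n + 26396) = (34784 - 19105)*(-19491 + 26396) = 15679*6905 = 108263495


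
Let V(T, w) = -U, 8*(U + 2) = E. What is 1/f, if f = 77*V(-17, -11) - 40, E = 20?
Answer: -2/157 ≈ -0.012739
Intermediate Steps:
U = ½ (U = -2 + (⅛)*20 = -2 + 5/2 = ½ ≈ 0.50000)
V(T, w) = -½ (V(T, w) = -1*½ = -½)
f = -157/2 (f = 77*(-½) - 40 = -77/2 - 40 = -157/2 ≈ -78.500)
1/f = 1/(-157/2) = -2/157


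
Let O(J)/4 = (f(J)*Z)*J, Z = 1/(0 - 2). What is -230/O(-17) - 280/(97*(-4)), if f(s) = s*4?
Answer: 92075/112132 ≈ 0.82113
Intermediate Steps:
Z = -½ (Z = 1/(-2) = -½ ≈ -0.50000)
f(s) = 4*s
O(J) = -8*J² (O(J) = 4*(((4*J)*(-½))*J) = 4*((-2*J)*J) = 4*(-2*J²) = -8*J²)
-230/O(-17) - 280/(97*(-4)) = -230/((-8*(-17)²)) - 280/(97*(-4)) = -230/((-8*289)) - 280/(-388) = -230/(-2312) - 280*(-1/388) = -230*(-1/2312) + 70/97 = 115/1156 + 70/97 = 92075/112132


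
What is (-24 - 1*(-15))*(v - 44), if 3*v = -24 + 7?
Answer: 447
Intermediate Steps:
v = -17/3 (v = (-24 + 7)/3 = (1/3)*(-17) = -17/3 ≈ -5.6667)
(-24 - 1*(-15))*(v - 44) = (-24 - 1*(-15))*(-17/3 - 44) = (-24 + 15)*(-149/3) = -9*(-149/3) = 447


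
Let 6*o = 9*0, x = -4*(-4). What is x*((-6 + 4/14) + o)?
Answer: -640/7 ≈ -91.429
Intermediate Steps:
x = 16
o = 0 (o = (9*0)/6 = (⅙)*0 = 0)
x*((-6 + 4/14) + o) = 16*((-6 + 4/14) + 0) = 16*((-6 + 4*(1/14)) + 0) = 16*((-6 + 2/7) + 0) = 16*(-40/7 + 0) = 16*(-40/7) = -640/7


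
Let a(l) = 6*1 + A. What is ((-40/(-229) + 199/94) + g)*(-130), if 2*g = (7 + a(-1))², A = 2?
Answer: -160615390/10763 ≈ -14923.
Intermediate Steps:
a(l) = 8 (a(l) = 6*1 + 2 = 6 + 2 = 8)
g = 225/2 (g = (7 + 8)²/2 = (½)*15² = (½)*225 = 225/2 ≈ 112.50)
((-40/(-229) + 199/94) + g)*(-130) = ((-40/(-229) + 199/94) + 225/2)*(-130) = ((-40*(-1/229) + 199*(1/94)) + 225/2)*(-130) = ((40/229 + 199/94) + 225/2)*(-130) = (49331/21526 + 225/2)*(-130) = (1235503/10763)*(-130) = -160615390/10763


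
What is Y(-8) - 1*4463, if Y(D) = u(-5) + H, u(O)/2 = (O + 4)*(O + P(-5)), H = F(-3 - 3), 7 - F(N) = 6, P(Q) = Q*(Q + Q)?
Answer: -4552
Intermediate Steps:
P(Q) = 2*Q² (P(Q) = Q*(2*Q) = 2*Q²)
F(N) = 1 (F(N) = 7 - 1*6 = 7 - 6 = 1)
H = 1
u(O) = 2*(4 + O)*(50 + O) (u(O) = 2*((O + 4)*(O + 2*(-5)²)) = 2*((4 + O)*(O + 2*25)) = 2*((4 + O)*(O + 50)) = 2*((4 + O)*(50 + O)) = 2*(4 + O)*(50 + O))
Y(D) = -89 (Y(D) = (400 + 2*(-5)² + 108*(-5)) + 1 = (400 + 2*25 - 540) + 1 = (400 + 50 - 540) + 1 = -90 + 1 = -89)
Y(-8) - 1*4463 = -89 - 1*4463 = -89 - 4463 = -4552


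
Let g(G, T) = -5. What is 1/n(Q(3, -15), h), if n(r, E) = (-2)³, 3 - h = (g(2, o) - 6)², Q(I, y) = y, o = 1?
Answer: -⅛ ≈ -0.12500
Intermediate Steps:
h = -118 (h = 3 - (-5 - 6)² = 3 - 1*(-11)² = 3 - 1*121 = 3 - 121 = -118)
n(r, E) = -8
1/n(Q(3, -15), h) = 1/(-8) = -⅛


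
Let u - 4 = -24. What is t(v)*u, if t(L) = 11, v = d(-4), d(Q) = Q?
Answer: -220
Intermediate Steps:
v = -4
u = -20 (u = 4 - 24 = -20)
t(v)*u = 11*(-20) = -220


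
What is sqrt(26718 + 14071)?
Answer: sqrt(40789) ≈ 201.96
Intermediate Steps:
sqrt(26718 + 14071) = sqrt(40789)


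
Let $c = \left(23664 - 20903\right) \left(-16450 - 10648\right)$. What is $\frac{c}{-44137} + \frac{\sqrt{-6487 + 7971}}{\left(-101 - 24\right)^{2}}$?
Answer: $\frac{74817578}{44137} + \frac{2 \sqrt{371}}{15625} \approx 1695.1$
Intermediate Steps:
$c = -74817578$ ($c = 2761 \left(-27098\right) = -74817578$)
$\frac{c}{-44137} + \frac{\sqrt{-6487 + 7971}}{\left(-101 - 24\right)^{2}} = - \frac{74817578}{-44137} + \frac{\sqrt{-6487 + 7971}}{\left(-101 - 24\right)^{2}} = \left(-74817578\right) \left(- \frac{1}{44137}\right) + \frac{\sqrt{1484}}{\left(-125\right)^{2}} = \frac{74817578}{44137} + \frac{2 \sqrt{371}}{15625}$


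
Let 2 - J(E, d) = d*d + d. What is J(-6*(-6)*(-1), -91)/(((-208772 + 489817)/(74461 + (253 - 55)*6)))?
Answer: -619414012/281045 ≈ -2204.0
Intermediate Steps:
J(E, d) = 2 - d - d² (J(E, d) = 2 - (d*d + d) = 2 - (d² + d) = 2 - (d + d²) = 2 + (-d - d²) = 2 - d - d²)
J(-6*(-6)*(-1), -91)/(((-208772 + 489817)/(74461 + (253 - 55)*6))) = (2 - 1*(-91) - 1*(-91)²)/(((-208772 + 489817)/(74461 + (253 - 55)*6))) = (2 + 91 - 1*8281)/((281045/(74461 + 198*6))) = (2 + 91 - 8281)/((281045/(74461 + 1188))) = -8188/(281045/75649) = -8188/(281045*(1/75649)) = -8188/281045/75649 = -8188*75649/281045 = -619414012/281045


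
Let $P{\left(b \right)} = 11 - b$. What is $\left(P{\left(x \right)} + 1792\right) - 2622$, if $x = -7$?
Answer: $-812$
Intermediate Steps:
$\left(P{\left(x \right)} + 1792\right) - 2622 = \left(\left(11 - -7\right) + 1792\right) - 2622 = \left(\left(11 + 7\right) + 1792\right) - 2622 = \left(18 + 1792\right) - 2622 = 1810 - 2622 = -812$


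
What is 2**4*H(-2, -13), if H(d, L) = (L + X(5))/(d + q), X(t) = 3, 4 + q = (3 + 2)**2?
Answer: -160/19 ≈ -8.4211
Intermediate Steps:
q = 21 (q = -4 + (3 + 2)**2 = -4 + 5**2 = -4 + 25 = 21)
H(d, L) = (3 + L)/(21 + d) (H(d, L) = (L + 3)/(d + 21) = (3 + L)/(21 + d))
2**4*H(-2, -13) = 2**4*((3 - 13)/(21 - 2)) = 16*(-10/19) = -160/19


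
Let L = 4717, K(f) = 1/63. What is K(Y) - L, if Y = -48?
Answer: -297170/63 ≈ -4717.0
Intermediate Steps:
K(f) = 1/63
K(Y) - L = 1/63 - 1*4717 = 1/63 - 4717 = -297170/63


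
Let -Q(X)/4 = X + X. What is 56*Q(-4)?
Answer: 1792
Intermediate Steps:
Q(X) = -8*X (Q(X) = -4*(X + X) = -8*X)
56*Q(-4) = 56*(-8*(-4)) = 56*32 = 1792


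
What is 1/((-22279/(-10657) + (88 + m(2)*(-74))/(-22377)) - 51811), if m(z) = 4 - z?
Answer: -79490563/4118319167392 ≈ -1.9302e-5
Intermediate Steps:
1/((-22279/(-10657) + (88 + m(2)*(-74))/(-22377)) - 51811) = 1/((-22279/(-10657) + (88 + (4 - 1*2)*(-74))/(-22377)) - 51811) = 1/((-22279*(-1/10657) + (88 + (4 - 2)*(-74))*(-1/22377)) - 51811) = 1/((22279/10657 + (88 + 2*(-74))*(-1/22377)) - 51811) = 1/((22279/10657 + (88 - 148)*(-1/22377)) - 51811) = 1/((22279/10657 - 60*(-1/22377)) - 51811) = 1/((22279/10657 + 20/7459) - 51811) = 1/(166392201/79490563 - 51811) = 1/(-4118319167392/79490563) = -79490563/4118319167392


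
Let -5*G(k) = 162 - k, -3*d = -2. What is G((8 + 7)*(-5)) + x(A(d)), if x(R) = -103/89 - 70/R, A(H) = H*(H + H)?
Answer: -226607/1780 ≈ -127.31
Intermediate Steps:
d = ⅔ (d = -⅓*(-2) = ⅔ ≈ 0.66667)
A(H) = 2*H² (A(H) = H*(2*H) = 2*H²)
G(k) = -162/5 + k/5 (G(k) = -(162 - k)/5 = -162/5 + k/5)
x(R) = -103/89 - 70/R (x(R) = -103*1/89 - 70/R = -103/89 - 70/R)
G((8 + 7)*(-5)) + x(A(d)) = (-162/5 + ((8 + 7)*(-5))/5) + (-103/89 - 70/(2*(⅔)²)) = (-162/5 + (15*(-5))/5) + (-103/89 - 70/(2*(4/9))) = (-162/5 + (⅕)*(-75)) + (-103/89 - 70/8/9) = (-162/5 - 15) + (-103/89 - 70*9/8) = -237/5 + (-103/89 - 315/4) = -237/5 - 28447/356 = -226607/1780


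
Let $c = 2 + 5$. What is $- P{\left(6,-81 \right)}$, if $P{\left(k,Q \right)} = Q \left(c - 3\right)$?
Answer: $324$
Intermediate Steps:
$c = 7$
$P{\left(k,Q \right)} = 4 Q$ ($P{\left(k,Q \right)} = Q \left(7 - 3\right) = Q 4 = 4 Q$)
$- P{\left(6,-81 \right)} = - 4 \left(-81\right) = \left(-1\right) \left(-324\right) = 324$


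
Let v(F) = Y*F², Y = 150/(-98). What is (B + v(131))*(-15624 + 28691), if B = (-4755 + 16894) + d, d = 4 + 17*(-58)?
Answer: -9674571594/49 ≈ -1.9744e+8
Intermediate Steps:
Y = -75/49 (Y = 150*(-1/98) = -75/49 ≈ -1.5306)
d = -982 (d = 4 - 986 = -982)
v(F) = -75*F²/49
B = 11157 (B = (-4755 + 16894) - 982 = 12139 - 982 = 11157)
(B + v(131))*(-15624 + 28691) = (11157 - 75/49*131²)*(-15624 + 28691) = (11157 - 75/49*17161)*13067 = (11157 - 1287075/49)*13067 = -740382/49*13067 = -9674571594/49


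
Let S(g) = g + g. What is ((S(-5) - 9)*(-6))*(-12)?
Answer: -1368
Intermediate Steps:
S(g) = 2*g
((S(-5) - 9)*(-6))*(-12) = ((2*(-5) - 9)*(-6))*(-12) = ((-10 - 9)*(-6))*(-12) = -19*(-6)*(-12) = 114*(-12) = -1368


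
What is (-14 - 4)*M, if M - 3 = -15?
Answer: 216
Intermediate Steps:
M = -12 (M = 3 - 15 = -12)
(-14 - 4)*M = (-14 - 4)*(-12) = -18*(-12) = 216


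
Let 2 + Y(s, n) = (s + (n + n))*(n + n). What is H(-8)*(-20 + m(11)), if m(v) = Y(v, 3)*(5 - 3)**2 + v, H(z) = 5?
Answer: 1955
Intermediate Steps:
Y(s, n) = -2 + 2*n*(s + 2*n) (Y(s, n) = -2 + (s + (n + n))*(n + n) = -2 + (s + 2*n)*(2*n) = -2 + 2*n*(s + 2*n))
m(v) = 136 + 25*v (m(v) = (-2 + 4*3**2 + 2*3*v)*(5 - 3)**2 + v = (-2 + 4*9 + 6*v)*2**2 + v = (-2 + 36 + 6*v)*4 + v = (34 + 6*v)*4 + v = (136 + 24*v) + v = 136 + 25*v)
H(-8)*(-20 + m(11)) = 5*(-20 + (136 + 25*11)) = 5*(-20 + (136 + 275)) = 5*(-20 + 411) = 5*391 = 1955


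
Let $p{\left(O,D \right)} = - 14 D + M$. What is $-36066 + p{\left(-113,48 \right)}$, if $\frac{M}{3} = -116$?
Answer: $-37086$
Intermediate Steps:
$M = -348$ ($M = 3 \left(-116\right) = -348$)
$p{\left(O,D \right)} = -348 - 14 D$ ($p{\left(O,D \right)} = - 14 D - 348 = -348 - 14 D$)
$-36066 + p{\left(-113,48 \right)} = -36066 - 1020 = -37086$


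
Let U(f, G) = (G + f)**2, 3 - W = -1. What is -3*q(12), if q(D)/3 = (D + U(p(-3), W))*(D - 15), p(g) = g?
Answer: 351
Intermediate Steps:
W = 4 (W = 3 - 1*(-1) = 3 + 1 = 4)
q(D) = 3*(1 + D)*(-15 + D) (q(D) = 3*((D + (4 - 3)**2)*(D - 15)) = 3*((D + 1**2)*(-15 + D)) = 3*((D + 1)*(-15 + D)) = 3*((1 + D)*(-15 + D)) = 3*(1 + D)*(-15 + D))
-3*q(12) = -3*(-45 - 42*12 + 3*12**2) = -3*(-45 - 504 + 3*144) = -3*(-45 - 504 + 432) = -3*(-117) = 351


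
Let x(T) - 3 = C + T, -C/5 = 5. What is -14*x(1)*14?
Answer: 4116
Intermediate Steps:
C = -25 (C = -5*5 = -25)
x(T) = -22 + T (x(T) = 3 + (-25 + T) = -22 + T)
-14*x(1)*14 = -14*(-22 + 1)*14 = -14*(-21)*14 = 294*14 = 4116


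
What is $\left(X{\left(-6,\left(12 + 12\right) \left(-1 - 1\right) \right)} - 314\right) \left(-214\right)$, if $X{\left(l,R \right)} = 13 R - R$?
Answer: $190460$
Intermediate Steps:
$X{\left(l,R \right)} = 12 R$
$\left(X{\left(-6,\left(12 + 12\right) \left(-1 - 1\right) \right)} - 314\right) \left(-214\right) = \left(12 \left(12 + 12\right) \left(-1 - 1\right) - 314\right) \left(-214\right) = \left(12 \cdot 24 \left(-2\right) - 314\right) \left(-214\right) = \left(12 \left(-48\right) - 314\right) \left(-214\right) = \left(-576 - 314\right) \left(-214\right) = \left(-890\right) \left(-214\right) = 190460$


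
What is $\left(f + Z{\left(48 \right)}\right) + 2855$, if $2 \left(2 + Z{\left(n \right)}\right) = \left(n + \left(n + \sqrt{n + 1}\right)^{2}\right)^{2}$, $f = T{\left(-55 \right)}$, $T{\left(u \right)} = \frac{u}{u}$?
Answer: $\frac{9449037}{2} \approx 4.7245 \cdot 10^{6}$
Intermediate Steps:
$T{\left(u \right)} = 1$
$f = 1$
$Z{\left(n \right)} = -2 + \frac{\left(n + \left(n + \sqrt{1 + n}\right)^{2}\right)^{2}}{2}$ ($Z{\left(n \right)} = -2 + \frac{\left(n + \left(n + \sqrt{n + 1}\right)^{2}\right)^{2}}{2} = -2 + \frac{\left(n + \left(n + \sqrt{1 + n}\right)^{2}\right)^{2}}{2}$)
$\left(f + Z{\left(48 \right)}\right) + 2855 = \left(1 - \left(2 - \frac{\left(48 + \left(48 + \sqrt{1 + 48}\right)^{2}\right)^{2}}{2}\right)\right) + 2855 = \left(1 - \left(2 - \frac{\left(48 + \left(48 + \sqrt{49}\right)^{2}\right)^{2}}{2}\right)\right) + 2855 = \left(1 - \left(2 - \frac{\left(48 + \left(48 + 7\right)^{2}\right)^{2}}{2}\right)\right) + 2855 = \left(1 - \left(2 - \frac{\left(48 + 55^{2}\right)^{2}}{2}\right)\right) + 2855 = \left(1 - \left(2 - \frac{\left(48 + 3025\right)^{2}}{2}\right)\right) + 2855 = \left(1 - \left(2 - \frac{3073^{2}}{2}\right)\right) + 2855 = \left(1 + \left(-2 + \frac{1}{2} \cdot 9443329\right)\right) + 2855 = \left(1 + \left(-2 + \frac{9443329}{2}\right)\right) + 2855 = \left(1 + \frac{9443325}{2}\right) + 2855 = \frac{9443327}{2} + 2855 = \frac{9449037}{2}$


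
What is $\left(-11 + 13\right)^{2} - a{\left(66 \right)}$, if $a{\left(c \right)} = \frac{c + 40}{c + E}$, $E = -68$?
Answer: $57$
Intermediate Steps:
$a{\left(c \right)} = \frac{40 + c}{-68 + c}$ ($a{\left(c \right)} = \frac{c + 40}{c - 68} = \frac{40 + c}{-68 + c}$)
$\left(-11 + 13\right)^{2} - a{\left(66 \right)} = \left(-11 + 13\right)^{2} - \frac{40 + 66}{-68 + 66} = 2^{2} - \frac{1}{-2} \cdot 106 = 4 - \left(- \frac{1}{2}\right) 106 = 4 - -53 = 4 + 53 = 57$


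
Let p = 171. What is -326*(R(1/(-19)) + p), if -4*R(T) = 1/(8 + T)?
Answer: -16832195/302 ≈ -55736.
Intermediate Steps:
R(T) = -1/(4*(8 + T))
-326*(R(1/(-19)) + p) = -326*(-1/(32 + 4/(-19)) + 171) = -326*(-1/(32 + 4*(-1/19)) + 171) = -326*(-1/(32 - 4/19) + 171) = -326*(-1/604/19 + 171) = -326*(-1*19/604 + 171) = -326*(-19/604 + 171) = -326*103265/604 = -16832195/302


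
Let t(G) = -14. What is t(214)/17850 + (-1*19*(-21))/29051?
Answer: 25246/1949475 ≈ 0.012950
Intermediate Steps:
t(214)/17850 + (-1*19*(-21))/29051 = -14/17850 + (-1*19*(-21))/29051 = -14*1/17850 - 19*(-21)*(1/29051) = -1/1275 + 399*(1/29051) = -1/1275 + 21/1529 = 25246/1949475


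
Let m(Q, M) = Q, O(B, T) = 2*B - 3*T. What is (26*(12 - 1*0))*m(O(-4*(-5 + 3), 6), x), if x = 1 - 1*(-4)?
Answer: -624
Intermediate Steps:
O(B, T) = -3*T + 2*B
x = 5 (x = 1 + 4 = 5)
(26*(12 - 1*0))*m(O(-4*(-5 + 3), 6), x) = (26*(12 - 1*0))*(-3*6 + 2*(-4*(-5 + 3))) = (26*(12 + 0))*(-18 + 2*(-4*(-2))) = (26*12)*(-18 + 2*8) = 312*(-18 + 16) = 312*(-2) = -624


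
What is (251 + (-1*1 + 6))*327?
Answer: 83712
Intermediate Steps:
(251 + (-1*1 + 6))*327 = (251 + (-1 + 6))*327 = (251 + 5)*327 = 256*327 = 83712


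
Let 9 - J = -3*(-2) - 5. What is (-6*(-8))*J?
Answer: 384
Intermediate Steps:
J = 8 (J = 9 - (-3*(-2) - 5) = 9 - (6 - 5) = 9 - 1*1 = 9 - 1 = 8)
(-6*(-8))*J = -6*(-8)*8 = 48*8 = 384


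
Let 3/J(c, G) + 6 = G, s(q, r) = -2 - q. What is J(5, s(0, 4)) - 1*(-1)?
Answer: 5/8 ≈ 0.62500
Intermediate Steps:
J(c, G) = 3/(-6 + G)
J(5, s(0, 4)) - 1*(-1) = 3/(-6 + (-2 - 1*0)) - 1*(-1) = 3/(-6 + (-2 + 0)) + 1 = 3/(-6 - 2) + 1 = 3/(-8) + 1 = 3*(-⅛) + 1 = -3/8 + 1 = 5/8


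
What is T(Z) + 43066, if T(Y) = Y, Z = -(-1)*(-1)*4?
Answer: 43062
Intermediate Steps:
Z = -4 (Z = -1*1*4 = -1*4 = -4)
T(Z) + 43066 = -4 + 43066 = 43062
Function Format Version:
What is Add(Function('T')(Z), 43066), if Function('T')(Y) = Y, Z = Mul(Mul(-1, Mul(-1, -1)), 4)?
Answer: 43062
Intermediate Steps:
Z = -4 (Z = Mul(Mul(-1, 1), 4) = Mul(-1, 4) = -4)
Add(Function('T')(Z), 43066) = Add(-4, 43066) = 43062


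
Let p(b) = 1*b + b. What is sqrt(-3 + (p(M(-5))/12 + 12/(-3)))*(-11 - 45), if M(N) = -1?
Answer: -28*I*sqrt(258)/3 ≈ -149.92*I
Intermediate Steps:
p(b) = 2*b (p(b) = b + b = 2*b)
sqrt(-3 + (p(M(-5))/12 + 12/(-3)))*(-11 - 45) = sqrt(-3 + ((2*(-1))/12 + 12/(-3)))*(-11 - 45) = sqrt(-3 + (-2*1/12 + 12*(-1/3)))*(-56) = sqrt(-3 + (-1/6 - 4))*(-56) = sqrt(-3 - 25/6)*(-56) = sqrt(-43/6)*(-56) = (I*sqrt(258)/6)*(-56) = -28*I*sqrt(258)/3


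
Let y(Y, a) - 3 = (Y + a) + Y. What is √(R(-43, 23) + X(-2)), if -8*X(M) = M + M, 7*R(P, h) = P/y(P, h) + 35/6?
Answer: √7035/70 ≈ 1.1982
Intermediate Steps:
y(Y, a) = 3 + a + 2*Y (y(Y, a) = 3 + ((Y + a) + Y) = 3 + (a + 2*Y) = 3 + a + 2*Y)
R(P, h) = ⅚ + P/(7*(3 + h + 2*P)) (R(P, h) = (P/(3 + h + 2*P) + 35/6)/7 = (35/6 + P/(3 + h + 2*P))/7 = ⅚ + P/(7*(3 + h + 2*P)))
X(M) = -M/4 (X(M) = -(M + M)/8 = -M/4)
√(R(-43, 23) + X(-2)) = √((105 + 35*23 + 76*(-43))/(42*(3 + 23 + 2*(-43))) - ¼*(-2)) = √((105 + 805 - 3268)/(42*(3 + 23 - 86)) + ½) = √((1/42)*(-2358)/(-60) + ½) = √((1/42)*(-1/60)*(-2358) + ½) = √(131/140 + ½) = √(201/140) = √7035/70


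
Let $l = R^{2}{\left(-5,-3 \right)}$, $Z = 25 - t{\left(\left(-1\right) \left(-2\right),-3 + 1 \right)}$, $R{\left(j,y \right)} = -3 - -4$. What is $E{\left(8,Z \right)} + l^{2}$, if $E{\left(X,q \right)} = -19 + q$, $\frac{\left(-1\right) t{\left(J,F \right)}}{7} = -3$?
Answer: $-14$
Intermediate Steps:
$t{\left(J,F \right)} = 21$ ($t{\left(J,F \right)} = \left(-7\right) \left(-3\right) = 21$)
$R{\left(j,y \right)} = 1$ ($R{\left(j,y \right)} = -3 + 4 = 1$)
$Z = 4$ ($Z = 25 - 21 = 4$)
$l = 1$ ($l = 1^{2} = 1$)
$E{\left(8,Z \right)} + l^{2} = \left(-19 + 4\right) + 1^{2} = -15 + 1 = -14$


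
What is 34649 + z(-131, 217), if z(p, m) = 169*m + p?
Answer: 71191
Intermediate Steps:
z(p, m) = p + 169*m
34649 + z(-131, 217) = 34649 + (-131 + 169*217) = 34649 + (-131 + 36673) = 34649 + 36542 = 71191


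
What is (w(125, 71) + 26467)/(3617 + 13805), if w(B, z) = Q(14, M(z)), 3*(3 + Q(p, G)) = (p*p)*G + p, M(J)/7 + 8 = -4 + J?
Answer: 80177/26133 ≈ 3.0680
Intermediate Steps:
M(J) = -84 + 7*J (M(J) = -56 + 7*(-4 + J) = -56 + (-28 + 7*J) = -84 + 7*J)
Q(p, G) = -3 + p/3 + G*p²/3 (Q(p, G) = -3 + ((p*p)*G + p)/3 = -3 + (p²*G + p)/3 = -3 + (G*p² + p)/3 = -3 + (p + G*p²)/3 = -3 + (p/3 + G*p²/3) = -3 + p/3 + G*p²/3)
w(B, z) = -16459/3 + 1372*z/3 (w(B, z) = -3 + (⅓)*14 + (⅓)*(-84 + 7*z)*14² = -3 + 14/3 + (⅓)*(-84 + 7*z)*196 = -3 + 14/3 + (-5488 + 1372*z/3) = -16459/3 + 1372*z/3)
(w(125, 71) + 26467)/(3617 + 13805) = ((-16459/3 + (1372/3)*71) + 26467)/(3617 + 13805) = ((-16459/3 + 97412/3) + 26467)/17422 = (80953/3 + 26467)*(1/17422) = (160354/3)*(1/17422) = 80177/26133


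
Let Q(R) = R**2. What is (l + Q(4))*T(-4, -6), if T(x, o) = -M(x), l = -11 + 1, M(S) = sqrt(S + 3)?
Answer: -6*I ≈ -6.0*I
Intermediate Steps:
M(S) = sqrt(3 + S)
l = -10
T(x, o) = -sqrt(3 + x)
(l + Q(4))*T(-4, -6) = (-10 + 4**2)*(-sqrt(3 - 4)) = (-10 + 16)*(-sqrt(-1)) = 6*(-I) = -6*I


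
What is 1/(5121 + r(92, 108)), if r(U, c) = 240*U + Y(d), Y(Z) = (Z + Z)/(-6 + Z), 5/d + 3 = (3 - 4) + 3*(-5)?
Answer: 119/3236929 ≈ 3.6763e-5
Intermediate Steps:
d = -5/19 (d = 5/(-3 + ((3 - 4) + 3*(-5))) = 5/(-3 + (-1 - 15)) = 5/(-3 - 16) = 5/(-19) = 5*(-1/19) = -5/19 ≈ -0.26316)
Y(Z) = 2*Z/(-6 + Z) (Y(Z) = (2*Z)/(-6 + Z) = 2*Z/(-6 + Z))
r(U, c) = 10/119 + 240*U (r(U, c) = 240*U + 2*(-5/19)/(-6 - 5/19) = 240*U + 2*(-5/19)/(-119/19) = 240*U + 2*(-5/19)*(-19/119) = 240*U + 10/119 = 10/119 + 240*U)
1/(5121 + r(92, 108)) = 1/(5121 + (10/119 + 240*92)) = 1/(5121 + (10/119 + 22080)) = 1/(5121 + 2627530/119) = 1/(3236929/119) = 119/3236929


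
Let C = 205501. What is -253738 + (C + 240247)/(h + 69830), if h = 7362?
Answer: -4896524487/19298 ≈ -2.5373e+5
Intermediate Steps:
-253738 + (C + 240247)/(h + 69830) = -253738 + (205501 + 240247)/(7362 + 69830) = -253738 + 445748/77192 = -253738 + 445748*(1/77192) = -253738 + 111437/19298 = -4896524487/19298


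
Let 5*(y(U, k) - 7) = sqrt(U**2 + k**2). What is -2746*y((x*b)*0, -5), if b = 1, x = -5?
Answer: -21968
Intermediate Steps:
y(U, k) = 7 + sqrt(U**2 + k**2)/5
-2746*y((x*b)*0, -5) = -2746*(7 + sqrt((-5*1*0)**2 + (-5)**2)/5) = -2746*(7 + sqrt((-5*0)**2 + 25)/5) = -2746*(7 + sqrt(0**2 + 25)/5) = -2746*(7 + sqrt(0 + 25)/5) = -2746*(7 + sqrt(25)/5) = -2746*(7 + (1/5)*5) = -2746*(7 + 1) = -2746*8 = -21968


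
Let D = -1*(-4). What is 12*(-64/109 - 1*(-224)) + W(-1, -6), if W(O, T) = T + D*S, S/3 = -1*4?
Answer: 286338/109 ≈ 2627.0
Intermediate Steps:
D = 4
S = -12 (S = 3*(-1*4) = 3*(-4) = -12)
W(O, T) = -48 + T (W(O, T) = T + 4*(-12) = T - 48 = -48 + T)
12*(-64/109 - 1*(-224)) + W(-1, -6) = 12*(-64/109 - 1*(-224)) + (-48 - 6) = 12*(-64*1/109 + 224) - 54 = 12*(-64/109 + 224) - 54 = 12*(24352/109) - 54 = 292224/109 - 54 = 286338/109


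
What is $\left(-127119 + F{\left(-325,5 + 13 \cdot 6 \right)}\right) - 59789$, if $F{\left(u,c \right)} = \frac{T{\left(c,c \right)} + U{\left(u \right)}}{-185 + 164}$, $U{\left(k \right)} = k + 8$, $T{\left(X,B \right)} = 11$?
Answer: $- \frac{1308254}{7} \approx -1.8689 \cdot 10^{5}$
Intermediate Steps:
$U{\left(k \right)} = 8 + k$
$F{\left(u,c \right)} = - \frac{19}{21} - \frac{u}{21}$ ($F{\left(u,c \right)} = \frac{11 + \left(8 + u\right)}{-185 + 164} = \frac{19 + u}{-21} = \left(19 + u\right) \left(- \frac{1}{21}\right) = - \frac{19}{21} - \frac{u}{21}$)
$\left(-127119 + F{\left(-325,5 + 13 \cdot 6 \right)}\right) - 59789 = \left(-127119 - - \frac{102}{7}\right) - 59789 = \left(-127119 + \left(- \frac{19}{21} + \frac{325}{21}\right)\right) - 59789 = \left(-127119 + \frac{102}{7}\right) - 59789 = - \frac{889731}{7} - 59789 = - \frac{1308254}{7}$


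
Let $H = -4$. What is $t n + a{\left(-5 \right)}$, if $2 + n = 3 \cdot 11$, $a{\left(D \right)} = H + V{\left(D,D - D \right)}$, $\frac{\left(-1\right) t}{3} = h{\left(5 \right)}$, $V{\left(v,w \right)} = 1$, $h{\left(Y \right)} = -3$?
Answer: $276$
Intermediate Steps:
$t = 9$ ($t = \left(-3\right) \left(-3\right) = 9$)
$a{\left(D \right)} = -3$ ($a{\left(D \right)} = -4 + 1 = -3$)
$n = 31$ ($n = -2 + 3 \cdot 11 = -2 + 33 = 31$)
$t n + a{\left(-5 \right)} = 9 \cdot 31 - 3 = 279 - 3 = 276$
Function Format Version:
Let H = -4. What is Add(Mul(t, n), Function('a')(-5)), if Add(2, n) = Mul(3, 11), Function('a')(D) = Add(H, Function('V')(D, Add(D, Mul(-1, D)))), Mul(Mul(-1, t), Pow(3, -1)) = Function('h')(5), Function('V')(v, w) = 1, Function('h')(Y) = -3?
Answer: 276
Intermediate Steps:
t = 9 (t = Mul(-3, -3) = 9)
Function('a')(D) = -3 (Function('a')(D) = Add(-4, 1) = -3)
n = 31 (n = Add(-2, Mul(3, 11)) = Add(-2, 33) = 31)
Add(Mul(t, n), Function('a')(-5)) = Add(Mul(9, 31), -3) = Add(279, -3) = 276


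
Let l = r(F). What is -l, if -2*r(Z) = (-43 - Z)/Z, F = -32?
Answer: 11/64 ≈ 0.17188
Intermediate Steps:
r(Z) = -(-43 - Z)/(2*Z)
l = -11/64 (l = (1/2)*(43 - 32)/(-32) = (1/2)*(-1/32)*11 = -11/64 ≈ -0.17188)
-l = -1*(-11/64) = 11/64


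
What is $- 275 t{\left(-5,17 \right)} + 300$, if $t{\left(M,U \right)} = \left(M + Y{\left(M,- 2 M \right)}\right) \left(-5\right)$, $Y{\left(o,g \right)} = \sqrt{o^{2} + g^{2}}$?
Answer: $-6575 + 6875 \sqrt{5} \approx 8798.0$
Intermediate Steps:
$Y{\left(o,g \right)} = \sqrt{g^{2} + o^{2}}$
$t{\left(M,U \right)} = - 5 M - 5 \sqrt{5} \sqrt{M^{2}}$ ($t{\left(M,U \right)} = \left(M + \sqrt{\left(- 2 M\right)^{2} + M^{2}}\right) \left(-5\right) = \left(M + \sqrt{4 M^{2} + M^{2}}\right) \left(-5\right) = \left(M + \sqrt{5 M^{2}}\right) \left(-5\right) = \left(M + \sqrt{5} \sqrt{M^{2}}\right) \left(-5\right) = - 5 M - 5 \sqrt{5} \sqrt{M^{2}}$)
$- 275 t{\left(-5,17 \right)} + 300 = - 275 \left(\left(-5\right) \left(-5\right) - 5 \sqrt{5} \sqrt{\left(-5\right)^{2}}\right) + 300 = - 275 \left(25 - 5 \sqrt{5} \sqrt{25}\right) + 300 = - 275 \left(25 - 5 \sqrt{5} \cdot 5\right) + 300 = - 275 \left(25 - 25 \sqrt{5}\right) + 300 = \left(-6875 + 6875 \sqrt{5}\right) + 300 = -6575 + 6875 \sqrt{5}$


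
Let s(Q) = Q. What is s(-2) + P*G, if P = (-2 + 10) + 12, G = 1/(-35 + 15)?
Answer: -3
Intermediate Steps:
G = -1/20 (G = 1/(-20) = -1/20 ≈ -0.050000)
P = 20 (P = 8 + 12 = 20)
s(-2) + P*G = -2 + 20*(-1/20) = -2 - 1 = -3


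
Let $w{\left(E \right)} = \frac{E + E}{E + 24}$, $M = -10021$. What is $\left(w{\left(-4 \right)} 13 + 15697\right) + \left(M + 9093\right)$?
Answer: $\frac{73819}{5} \approx 14764.0$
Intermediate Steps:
$w{\left(E \right)} = \frac{2 E}{24 + E}$
$\left(w{\left(-4 \right)} 13 + 15697\right) + \left(M + 9093\right) = \left(2 \left(-4\right) \frac{1}{24 - 4} \cdot 13 + 15697\right) + \left(-10021 + 9093\right) = \left(2 \left(-4\right) \frac{1}{20} \cdot 13 + 15697\right) - 928 = \left(\left(- \frac{2}{5}\right) 13 + 15697\right) - 928 = \left(- \frac{26}{5} + 15697\right) - 928 = \frac{78459}{5} - 928 = \frac{73819}{5}$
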